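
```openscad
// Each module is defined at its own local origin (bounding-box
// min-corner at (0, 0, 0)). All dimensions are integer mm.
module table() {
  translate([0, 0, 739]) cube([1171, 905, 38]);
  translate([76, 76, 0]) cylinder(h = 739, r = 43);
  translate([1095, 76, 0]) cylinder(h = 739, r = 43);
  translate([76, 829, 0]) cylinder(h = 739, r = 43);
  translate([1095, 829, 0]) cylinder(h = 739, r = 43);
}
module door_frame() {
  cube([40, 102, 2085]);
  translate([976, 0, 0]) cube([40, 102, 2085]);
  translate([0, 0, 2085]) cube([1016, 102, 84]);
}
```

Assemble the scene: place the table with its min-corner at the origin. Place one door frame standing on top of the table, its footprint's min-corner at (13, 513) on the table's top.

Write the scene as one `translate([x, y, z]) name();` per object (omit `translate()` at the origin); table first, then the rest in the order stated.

table();
translate([13, 513, 777]) door_frame();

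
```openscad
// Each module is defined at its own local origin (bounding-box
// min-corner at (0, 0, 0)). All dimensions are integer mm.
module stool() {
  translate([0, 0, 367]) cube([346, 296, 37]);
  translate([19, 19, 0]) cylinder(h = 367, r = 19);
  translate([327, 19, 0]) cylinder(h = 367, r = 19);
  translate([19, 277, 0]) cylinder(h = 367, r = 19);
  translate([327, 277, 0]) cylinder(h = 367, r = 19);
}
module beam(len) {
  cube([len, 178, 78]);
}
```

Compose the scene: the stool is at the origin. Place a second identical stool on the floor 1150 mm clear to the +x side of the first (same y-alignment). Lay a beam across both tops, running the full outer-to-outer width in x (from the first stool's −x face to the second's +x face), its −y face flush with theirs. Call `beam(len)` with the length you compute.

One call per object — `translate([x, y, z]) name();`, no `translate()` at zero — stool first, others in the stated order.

stool();
translate([1496, 0, 0]) stool();
translate([0, 0, 404]) beam(1842);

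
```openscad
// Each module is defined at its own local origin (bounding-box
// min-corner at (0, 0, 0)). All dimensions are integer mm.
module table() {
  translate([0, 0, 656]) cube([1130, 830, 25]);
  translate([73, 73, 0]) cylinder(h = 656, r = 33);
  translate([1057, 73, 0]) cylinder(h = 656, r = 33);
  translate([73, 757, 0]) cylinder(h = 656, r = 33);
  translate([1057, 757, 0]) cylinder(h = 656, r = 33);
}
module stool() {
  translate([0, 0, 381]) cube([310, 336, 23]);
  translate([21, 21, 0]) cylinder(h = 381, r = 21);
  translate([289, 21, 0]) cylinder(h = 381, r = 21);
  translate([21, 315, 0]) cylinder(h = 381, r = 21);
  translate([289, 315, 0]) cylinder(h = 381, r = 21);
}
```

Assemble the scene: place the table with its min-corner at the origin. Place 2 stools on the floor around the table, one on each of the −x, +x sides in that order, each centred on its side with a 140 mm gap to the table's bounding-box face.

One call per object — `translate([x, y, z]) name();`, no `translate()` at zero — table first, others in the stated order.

table();
translate([-450, 247, 0]) stool();
translate([1270, 247, 0]) stool();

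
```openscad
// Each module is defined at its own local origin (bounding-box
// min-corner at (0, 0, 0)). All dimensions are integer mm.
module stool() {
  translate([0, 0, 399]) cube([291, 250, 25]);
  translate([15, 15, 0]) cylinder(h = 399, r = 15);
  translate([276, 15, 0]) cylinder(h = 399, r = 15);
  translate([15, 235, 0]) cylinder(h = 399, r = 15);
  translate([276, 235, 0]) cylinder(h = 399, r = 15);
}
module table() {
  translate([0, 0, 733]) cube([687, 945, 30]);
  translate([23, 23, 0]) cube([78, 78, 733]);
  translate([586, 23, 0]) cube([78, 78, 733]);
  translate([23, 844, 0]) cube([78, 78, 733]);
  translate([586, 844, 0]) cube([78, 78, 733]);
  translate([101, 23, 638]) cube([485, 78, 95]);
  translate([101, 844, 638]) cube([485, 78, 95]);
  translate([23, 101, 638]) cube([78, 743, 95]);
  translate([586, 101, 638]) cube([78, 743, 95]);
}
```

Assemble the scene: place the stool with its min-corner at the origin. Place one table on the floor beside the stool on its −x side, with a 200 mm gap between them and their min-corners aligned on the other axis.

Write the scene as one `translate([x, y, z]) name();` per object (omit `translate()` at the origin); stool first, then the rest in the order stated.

stool();
translate([-887, 0, 0]) table();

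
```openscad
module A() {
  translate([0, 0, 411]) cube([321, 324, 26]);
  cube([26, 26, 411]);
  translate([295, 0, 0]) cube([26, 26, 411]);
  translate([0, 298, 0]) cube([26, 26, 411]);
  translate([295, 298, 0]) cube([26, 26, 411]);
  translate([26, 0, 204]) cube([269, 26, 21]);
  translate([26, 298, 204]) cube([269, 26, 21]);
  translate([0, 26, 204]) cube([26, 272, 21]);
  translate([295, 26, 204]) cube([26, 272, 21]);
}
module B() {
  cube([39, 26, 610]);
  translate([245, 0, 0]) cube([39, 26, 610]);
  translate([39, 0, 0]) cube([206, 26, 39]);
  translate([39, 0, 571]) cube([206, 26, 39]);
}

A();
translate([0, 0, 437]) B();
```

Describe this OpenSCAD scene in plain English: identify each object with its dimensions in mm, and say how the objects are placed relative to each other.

A is a four-legged stool. The seat is 321×324 mm, 26 mm thick, top at z = 437 mm. It stands on four square legs, each 26×26 mm in cross-section, from z = 0 to the seat underside, each flush with a corner of the seat. Four stretchers, 26 mm wide and 21 mm tall, connect adjacent legs with their undersides at z = 204 mm, each running between the inner faces of the legs it joins and aligned with the legs' outer faces on the other axis.

B is a picture frame with a 206×532 mm rectangular opening (x by z) and a uniform 39 mm border on every side. Frame depth is 26 mm along y. It is built from two vertical stiles running the full outside height and two horizontal rails spanning the gap between the stiles.

The picture frame is on top of the stool.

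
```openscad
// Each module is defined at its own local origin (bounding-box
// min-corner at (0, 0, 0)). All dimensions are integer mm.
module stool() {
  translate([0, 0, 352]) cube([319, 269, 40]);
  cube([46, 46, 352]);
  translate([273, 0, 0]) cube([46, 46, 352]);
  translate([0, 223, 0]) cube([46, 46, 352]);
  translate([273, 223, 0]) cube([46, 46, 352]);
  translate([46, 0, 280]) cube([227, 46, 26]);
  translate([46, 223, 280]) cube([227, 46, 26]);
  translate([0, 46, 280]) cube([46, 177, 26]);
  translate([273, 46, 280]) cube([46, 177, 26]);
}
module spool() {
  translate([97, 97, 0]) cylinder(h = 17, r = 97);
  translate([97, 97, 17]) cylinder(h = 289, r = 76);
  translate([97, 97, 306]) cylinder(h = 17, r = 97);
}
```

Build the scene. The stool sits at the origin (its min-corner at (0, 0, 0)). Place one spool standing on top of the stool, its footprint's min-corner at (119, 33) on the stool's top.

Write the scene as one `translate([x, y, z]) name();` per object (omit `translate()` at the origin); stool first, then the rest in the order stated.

stool();
translate([119, 33, 392]) spool();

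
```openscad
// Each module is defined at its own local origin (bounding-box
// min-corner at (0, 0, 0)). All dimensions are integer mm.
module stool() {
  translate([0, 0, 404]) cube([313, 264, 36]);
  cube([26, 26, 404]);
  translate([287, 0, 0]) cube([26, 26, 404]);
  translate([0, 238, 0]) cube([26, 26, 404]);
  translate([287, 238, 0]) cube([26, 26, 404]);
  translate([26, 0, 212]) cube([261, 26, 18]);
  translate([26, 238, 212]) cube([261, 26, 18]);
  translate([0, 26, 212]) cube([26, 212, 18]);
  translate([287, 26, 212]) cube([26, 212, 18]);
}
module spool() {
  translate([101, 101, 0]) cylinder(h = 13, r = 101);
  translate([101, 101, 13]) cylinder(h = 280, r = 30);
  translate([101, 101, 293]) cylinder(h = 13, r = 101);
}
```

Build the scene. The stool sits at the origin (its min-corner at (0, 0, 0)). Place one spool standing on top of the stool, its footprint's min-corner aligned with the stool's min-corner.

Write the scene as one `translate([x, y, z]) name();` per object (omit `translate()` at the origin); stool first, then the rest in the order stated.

stool();
translate([0, 0, 440]) spool();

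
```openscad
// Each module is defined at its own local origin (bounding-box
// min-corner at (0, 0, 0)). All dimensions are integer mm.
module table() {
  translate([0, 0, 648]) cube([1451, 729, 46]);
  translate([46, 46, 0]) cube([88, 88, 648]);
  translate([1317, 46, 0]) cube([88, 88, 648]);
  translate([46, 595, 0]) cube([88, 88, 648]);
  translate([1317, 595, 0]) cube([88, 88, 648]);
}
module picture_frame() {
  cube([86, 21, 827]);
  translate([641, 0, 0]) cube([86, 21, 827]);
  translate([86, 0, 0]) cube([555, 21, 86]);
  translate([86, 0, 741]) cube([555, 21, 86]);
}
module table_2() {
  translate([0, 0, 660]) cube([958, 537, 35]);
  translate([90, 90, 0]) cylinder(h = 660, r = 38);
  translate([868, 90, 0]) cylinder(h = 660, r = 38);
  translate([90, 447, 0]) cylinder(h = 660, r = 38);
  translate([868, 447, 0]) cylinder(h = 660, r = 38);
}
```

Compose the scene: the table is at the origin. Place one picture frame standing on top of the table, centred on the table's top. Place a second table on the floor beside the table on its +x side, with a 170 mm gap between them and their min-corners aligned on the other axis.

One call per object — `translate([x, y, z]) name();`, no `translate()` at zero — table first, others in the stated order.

table();
translate([362, 354, 694]) picture_frame();
translate([1621, 0, 0]) table_2();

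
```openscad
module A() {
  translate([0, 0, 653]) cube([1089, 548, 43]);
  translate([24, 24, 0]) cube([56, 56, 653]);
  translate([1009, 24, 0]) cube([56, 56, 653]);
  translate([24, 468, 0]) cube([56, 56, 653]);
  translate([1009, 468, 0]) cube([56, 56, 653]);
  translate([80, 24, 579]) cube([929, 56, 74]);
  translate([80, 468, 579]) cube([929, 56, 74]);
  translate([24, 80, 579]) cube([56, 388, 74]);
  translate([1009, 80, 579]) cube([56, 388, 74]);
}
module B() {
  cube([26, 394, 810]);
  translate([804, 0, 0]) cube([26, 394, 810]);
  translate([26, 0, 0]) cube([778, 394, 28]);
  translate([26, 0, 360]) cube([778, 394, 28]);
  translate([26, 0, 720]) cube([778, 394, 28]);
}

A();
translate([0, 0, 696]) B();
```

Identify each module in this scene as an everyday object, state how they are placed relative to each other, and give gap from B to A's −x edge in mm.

A is a table. B is a bookshelf. The bookshelf is on top of the table. The gap from the bookshelf to the table's −x edge is 0 mm.

The bookshelf's min-x is at 0; the table's min-x is 0; gap = 0 mm.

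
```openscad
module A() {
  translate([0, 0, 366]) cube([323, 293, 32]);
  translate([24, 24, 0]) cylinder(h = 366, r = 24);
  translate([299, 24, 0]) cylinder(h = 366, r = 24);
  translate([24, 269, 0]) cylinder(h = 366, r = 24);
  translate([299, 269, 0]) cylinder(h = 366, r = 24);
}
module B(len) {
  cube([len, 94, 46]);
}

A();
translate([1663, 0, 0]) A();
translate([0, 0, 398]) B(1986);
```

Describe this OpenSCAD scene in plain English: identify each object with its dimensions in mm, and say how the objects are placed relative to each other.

A is a simple wooden stool: a rectangular seat 323 mm (x) by 293 mm (y), 32 mm thick, top face at z = 398 mm, on four round legs, each 48 mm in diameter. The legs rest on z = 0, each leg's axis is inset half a diameter from the nearest pair of seat edges (so the leg's bounding box is flush with the corner).

B is a rectangular beam 1986 mm long (x), 94 mm deep (y), 46 mm thick (z).

The beam spans the tops of two stools placed 1340 mm apart, resting at z = 398 mm.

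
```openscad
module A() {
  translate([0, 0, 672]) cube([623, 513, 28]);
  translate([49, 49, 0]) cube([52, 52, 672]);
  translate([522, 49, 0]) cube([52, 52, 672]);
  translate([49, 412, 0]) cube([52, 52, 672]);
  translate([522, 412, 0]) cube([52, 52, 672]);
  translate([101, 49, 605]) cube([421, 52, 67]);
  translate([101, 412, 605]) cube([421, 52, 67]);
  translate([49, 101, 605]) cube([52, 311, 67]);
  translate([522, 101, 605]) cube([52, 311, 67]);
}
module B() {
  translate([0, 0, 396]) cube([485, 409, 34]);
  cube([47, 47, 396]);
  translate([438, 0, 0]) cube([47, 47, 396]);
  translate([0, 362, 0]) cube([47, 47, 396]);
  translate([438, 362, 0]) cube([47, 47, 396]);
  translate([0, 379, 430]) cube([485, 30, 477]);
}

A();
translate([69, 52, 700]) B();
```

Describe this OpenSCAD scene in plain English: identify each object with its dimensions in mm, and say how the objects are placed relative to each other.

A is a table with a 623×513 mm rectangular top, 28 mm thick, top surface at z = 700 mm, supported by four 52×52 mm square legs, each inset 49 mm from the nearest pair of top edges, running from the floor. Four apron rails, 52 mm thick and 67 mm tall, run between adjacent legs with their top edges flush with the underside of the top and their outer faces flush with the legs' outer faces.

B is a chair: 485×409 mm seat, 34 mm thick, top at z = 430 mm, on four 47 mm square corner legs flush with the seat edges. A 30 mm thick backrest slab spans the full seat width, extending 477 mm above the seat top, its back face flush with the seat's +y edge.

The chair is on top of the table, centred.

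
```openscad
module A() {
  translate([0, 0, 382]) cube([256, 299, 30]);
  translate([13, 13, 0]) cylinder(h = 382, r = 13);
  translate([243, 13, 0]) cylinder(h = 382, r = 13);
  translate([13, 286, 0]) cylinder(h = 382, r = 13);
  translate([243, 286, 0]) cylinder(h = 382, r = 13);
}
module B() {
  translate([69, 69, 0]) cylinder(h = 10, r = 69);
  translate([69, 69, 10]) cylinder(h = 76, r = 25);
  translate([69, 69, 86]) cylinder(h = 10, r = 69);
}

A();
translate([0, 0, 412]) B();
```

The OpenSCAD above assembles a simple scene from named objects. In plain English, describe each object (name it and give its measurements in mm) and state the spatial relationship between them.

A is a simple wooden stool: a rectangular seat 256 mm (x) by 299 mm (y), 30 mm thick, top face at z = 412 mm, on four round legs, each 26 mm in diameter. The legs rest on z = 0, each leg's axis is inset half a diameter from the nearest pair of seat edges (so the leg's bounding box is flush with the corner).

B is a spool: two coaxial disc flanges of radius 69 mm and thickness 10 mm, joined by a core cylinder of radius 25 mm and height 76 mm. The lower flange rests on z = 0 and the three cylinders share a vertical axis.

The spool is on top of the stool.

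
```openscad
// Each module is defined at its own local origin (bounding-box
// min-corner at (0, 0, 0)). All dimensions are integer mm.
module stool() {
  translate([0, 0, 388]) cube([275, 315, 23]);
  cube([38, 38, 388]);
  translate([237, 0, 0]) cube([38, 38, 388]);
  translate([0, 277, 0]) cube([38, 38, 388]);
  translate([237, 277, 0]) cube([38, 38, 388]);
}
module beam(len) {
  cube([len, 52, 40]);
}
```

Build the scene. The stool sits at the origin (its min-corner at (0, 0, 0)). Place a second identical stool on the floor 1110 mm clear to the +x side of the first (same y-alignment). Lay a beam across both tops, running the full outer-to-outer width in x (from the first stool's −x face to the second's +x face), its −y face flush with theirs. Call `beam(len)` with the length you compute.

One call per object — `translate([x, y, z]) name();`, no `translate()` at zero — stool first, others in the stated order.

stool();
translate([1385, 0, 0]) stool();
translate([0, 0, 411]) beam(1660);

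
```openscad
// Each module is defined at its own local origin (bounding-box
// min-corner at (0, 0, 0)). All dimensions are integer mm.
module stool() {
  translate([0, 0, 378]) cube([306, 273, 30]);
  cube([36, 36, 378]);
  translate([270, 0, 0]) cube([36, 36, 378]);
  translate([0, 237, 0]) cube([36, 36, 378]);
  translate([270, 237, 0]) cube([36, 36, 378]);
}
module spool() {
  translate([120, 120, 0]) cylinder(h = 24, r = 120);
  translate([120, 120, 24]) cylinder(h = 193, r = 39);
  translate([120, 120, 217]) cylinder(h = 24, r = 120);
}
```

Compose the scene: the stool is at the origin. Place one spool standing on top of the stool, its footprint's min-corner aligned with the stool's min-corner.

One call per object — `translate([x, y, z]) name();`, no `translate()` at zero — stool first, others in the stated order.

stool();
translate([0, 0, 408]) spool();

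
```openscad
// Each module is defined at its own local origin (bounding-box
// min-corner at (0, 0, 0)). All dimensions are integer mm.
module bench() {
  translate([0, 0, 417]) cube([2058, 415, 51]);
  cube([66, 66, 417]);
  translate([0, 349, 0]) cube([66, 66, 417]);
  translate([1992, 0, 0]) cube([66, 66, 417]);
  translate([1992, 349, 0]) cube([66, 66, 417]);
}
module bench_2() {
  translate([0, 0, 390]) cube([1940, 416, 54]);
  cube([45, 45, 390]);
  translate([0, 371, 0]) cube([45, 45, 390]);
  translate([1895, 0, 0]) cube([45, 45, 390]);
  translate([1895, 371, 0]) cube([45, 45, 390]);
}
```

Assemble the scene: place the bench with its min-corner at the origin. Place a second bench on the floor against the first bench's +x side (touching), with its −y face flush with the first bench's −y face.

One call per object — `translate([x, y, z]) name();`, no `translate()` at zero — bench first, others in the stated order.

bench();
translate([2058, 0, 0]) bench_2();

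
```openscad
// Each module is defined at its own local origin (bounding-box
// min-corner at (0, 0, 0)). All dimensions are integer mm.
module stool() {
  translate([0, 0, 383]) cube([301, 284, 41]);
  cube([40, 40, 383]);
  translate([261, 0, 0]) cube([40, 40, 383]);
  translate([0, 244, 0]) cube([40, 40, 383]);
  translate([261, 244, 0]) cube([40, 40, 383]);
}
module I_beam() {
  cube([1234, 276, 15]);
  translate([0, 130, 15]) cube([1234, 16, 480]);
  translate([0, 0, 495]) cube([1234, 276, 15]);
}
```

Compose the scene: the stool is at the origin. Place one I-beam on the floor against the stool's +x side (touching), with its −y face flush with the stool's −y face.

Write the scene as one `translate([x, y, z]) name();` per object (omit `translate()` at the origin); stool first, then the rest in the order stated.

stool();
translate([301, 0, 0]) I_beam();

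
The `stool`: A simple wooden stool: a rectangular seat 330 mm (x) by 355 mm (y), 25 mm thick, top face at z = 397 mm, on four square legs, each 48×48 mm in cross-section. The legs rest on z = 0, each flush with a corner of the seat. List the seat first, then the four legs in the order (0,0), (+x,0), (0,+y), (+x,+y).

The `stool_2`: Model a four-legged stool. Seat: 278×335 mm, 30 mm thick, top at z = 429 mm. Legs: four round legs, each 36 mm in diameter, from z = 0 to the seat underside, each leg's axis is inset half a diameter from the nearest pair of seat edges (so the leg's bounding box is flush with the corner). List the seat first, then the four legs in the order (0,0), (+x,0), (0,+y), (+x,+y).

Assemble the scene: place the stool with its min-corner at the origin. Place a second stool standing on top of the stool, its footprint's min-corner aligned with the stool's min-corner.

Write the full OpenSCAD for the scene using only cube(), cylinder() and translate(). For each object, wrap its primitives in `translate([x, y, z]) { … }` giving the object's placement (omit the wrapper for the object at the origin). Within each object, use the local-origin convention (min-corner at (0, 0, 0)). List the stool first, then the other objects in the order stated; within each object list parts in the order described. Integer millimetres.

translate([0, 0, 372]) cube([330, 355, 25]);
cube([48, 48, 372]);
translate([282, 0, 0]) cube([48, 48, 372]);
translate([0, 307, 0]) cube([48, 48, 372]);
translate([282, 307, 0]) cube([48, 48, 372]);
translate([0, 0, 397]) {
  translate([0, 0, 399]) cube([278, 335, 30]);
  translate([18, 18, 0]) cylinder(h = 399, r = 18);
  translate([260, 18, 0]) cylinder(h = 399, r = 18);
  translate([18, 317, 0]) cylinder(h = 399, r = 18);
  translate([260, 317, 0]) cylinder(h = 399, r = 18);
}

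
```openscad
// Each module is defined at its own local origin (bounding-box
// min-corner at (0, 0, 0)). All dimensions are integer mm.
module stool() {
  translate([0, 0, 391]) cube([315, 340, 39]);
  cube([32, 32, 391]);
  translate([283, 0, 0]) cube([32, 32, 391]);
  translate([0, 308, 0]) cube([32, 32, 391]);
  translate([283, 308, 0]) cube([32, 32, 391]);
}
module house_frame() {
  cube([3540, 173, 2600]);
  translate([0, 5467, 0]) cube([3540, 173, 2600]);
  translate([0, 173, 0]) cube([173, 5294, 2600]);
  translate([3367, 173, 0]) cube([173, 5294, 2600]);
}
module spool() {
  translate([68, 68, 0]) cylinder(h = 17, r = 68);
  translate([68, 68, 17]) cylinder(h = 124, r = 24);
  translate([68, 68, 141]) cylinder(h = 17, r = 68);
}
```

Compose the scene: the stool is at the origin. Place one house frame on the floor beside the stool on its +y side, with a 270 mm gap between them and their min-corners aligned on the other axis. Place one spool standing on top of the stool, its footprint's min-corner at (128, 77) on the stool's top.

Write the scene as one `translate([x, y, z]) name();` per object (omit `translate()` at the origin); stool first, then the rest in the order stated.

stool();
translate([0, 610, 0]) house_frame();
translate([128, 77, 430]) spool();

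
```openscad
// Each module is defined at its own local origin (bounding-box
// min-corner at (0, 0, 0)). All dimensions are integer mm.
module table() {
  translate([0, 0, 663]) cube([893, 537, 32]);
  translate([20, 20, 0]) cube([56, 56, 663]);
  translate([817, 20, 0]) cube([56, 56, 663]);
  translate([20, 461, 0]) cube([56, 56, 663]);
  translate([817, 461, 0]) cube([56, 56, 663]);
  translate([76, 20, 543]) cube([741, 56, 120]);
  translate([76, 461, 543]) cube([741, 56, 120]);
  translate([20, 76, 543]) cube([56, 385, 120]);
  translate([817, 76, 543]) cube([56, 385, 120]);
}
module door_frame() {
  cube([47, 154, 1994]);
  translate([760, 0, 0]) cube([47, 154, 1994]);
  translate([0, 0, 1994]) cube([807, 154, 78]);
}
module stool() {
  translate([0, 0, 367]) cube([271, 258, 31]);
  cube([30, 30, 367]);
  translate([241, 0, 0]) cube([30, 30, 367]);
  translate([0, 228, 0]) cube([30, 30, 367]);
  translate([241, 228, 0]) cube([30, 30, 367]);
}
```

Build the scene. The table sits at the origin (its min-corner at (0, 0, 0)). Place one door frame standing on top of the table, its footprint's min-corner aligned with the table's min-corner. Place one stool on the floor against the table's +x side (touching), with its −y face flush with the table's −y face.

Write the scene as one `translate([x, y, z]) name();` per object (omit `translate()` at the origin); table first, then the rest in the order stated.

table();
translate([0, 0, 695]) door_frame();
translate([893, 0, 0]) stool();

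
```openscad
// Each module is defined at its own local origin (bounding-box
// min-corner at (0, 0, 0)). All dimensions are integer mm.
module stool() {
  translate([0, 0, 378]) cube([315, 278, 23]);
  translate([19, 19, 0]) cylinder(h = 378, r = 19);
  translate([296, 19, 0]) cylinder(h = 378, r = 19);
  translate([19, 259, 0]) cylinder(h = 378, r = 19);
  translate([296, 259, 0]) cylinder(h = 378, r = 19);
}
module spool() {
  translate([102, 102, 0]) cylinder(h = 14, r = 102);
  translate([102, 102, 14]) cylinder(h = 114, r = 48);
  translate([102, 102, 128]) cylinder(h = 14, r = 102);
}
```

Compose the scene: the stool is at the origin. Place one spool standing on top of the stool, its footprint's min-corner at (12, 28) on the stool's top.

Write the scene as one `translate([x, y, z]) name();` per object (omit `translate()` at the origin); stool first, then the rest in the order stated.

stool();
translate([12, 28, 401]) spool();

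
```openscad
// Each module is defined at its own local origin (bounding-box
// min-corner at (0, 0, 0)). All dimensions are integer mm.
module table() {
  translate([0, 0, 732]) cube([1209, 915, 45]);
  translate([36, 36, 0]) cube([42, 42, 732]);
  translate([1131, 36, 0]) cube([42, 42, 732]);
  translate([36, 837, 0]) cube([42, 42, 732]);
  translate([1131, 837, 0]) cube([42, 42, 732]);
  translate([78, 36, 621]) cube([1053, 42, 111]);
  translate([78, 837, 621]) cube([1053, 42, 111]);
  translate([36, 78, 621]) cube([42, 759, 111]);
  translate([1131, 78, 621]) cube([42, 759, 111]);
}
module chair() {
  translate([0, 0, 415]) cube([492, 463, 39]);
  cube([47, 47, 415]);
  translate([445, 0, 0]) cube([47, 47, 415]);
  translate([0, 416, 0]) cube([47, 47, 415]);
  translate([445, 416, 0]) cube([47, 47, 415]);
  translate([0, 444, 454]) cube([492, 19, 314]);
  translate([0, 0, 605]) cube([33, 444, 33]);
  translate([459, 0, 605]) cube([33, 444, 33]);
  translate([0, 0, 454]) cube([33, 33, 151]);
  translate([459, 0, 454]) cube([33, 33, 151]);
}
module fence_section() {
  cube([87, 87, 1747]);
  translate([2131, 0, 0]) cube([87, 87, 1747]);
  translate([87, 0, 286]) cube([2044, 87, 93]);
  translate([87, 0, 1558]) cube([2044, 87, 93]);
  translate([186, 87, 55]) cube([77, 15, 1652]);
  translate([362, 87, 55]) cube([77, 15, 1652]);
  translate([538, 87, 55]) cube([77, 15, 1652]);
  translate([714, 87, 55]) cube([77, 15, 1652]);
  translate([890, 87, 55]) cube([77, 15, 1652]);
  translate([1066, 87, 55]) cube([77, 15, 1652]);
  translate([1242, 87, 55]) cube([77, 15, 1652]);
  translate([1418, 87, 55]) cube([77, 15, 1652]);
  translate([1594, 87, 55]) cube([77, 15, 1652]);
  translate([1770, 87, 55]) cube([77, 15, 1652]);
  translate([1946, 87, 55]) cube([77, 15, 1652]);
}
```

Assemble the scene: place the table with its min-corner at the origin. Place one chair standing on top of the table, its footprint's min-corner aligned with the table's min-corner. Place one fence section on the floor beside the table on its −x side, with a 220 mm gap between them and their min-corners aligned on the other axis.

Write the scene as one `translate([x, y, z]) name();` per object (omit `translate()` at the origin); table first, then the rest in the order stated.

table();
translate([0, 0, 777]) chair();
translate([-2438, 0, 0]) fence_section();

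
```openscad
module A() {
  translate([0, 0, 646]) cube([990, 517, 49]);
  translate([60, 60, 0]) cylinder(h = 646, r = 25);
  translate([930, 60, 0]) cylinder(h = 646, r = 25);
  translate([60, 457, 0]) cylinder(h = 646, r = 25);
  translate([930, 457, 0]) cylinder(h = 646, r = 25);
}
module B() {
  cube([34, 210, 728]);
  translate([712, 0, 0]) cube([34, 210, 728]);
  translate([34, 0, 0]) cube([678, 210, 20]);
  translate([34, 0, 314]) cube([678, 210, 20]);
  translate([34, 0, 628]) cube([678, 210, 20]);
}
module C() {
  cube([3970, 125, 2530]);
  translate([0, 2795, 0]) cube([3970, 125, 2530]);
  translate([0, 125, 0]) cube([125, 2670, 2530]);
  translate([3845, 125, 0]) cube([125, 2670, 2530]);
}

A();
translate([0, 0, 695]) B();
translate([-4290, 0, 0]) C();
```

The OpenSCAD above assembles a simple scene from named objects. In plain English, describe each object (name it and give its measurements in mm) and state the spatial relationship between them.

A is a table with a 990×517 mm rectangular top, 49 mm thick, top surface at z = 695 mm, supported by four round legs of 50 mm diameter, each leg's bounding box inset 35 mm from the nearest pair of top edges, running from the floor.

B is an open bookshelf. Two side panels, each 34 mm thick, 210 mm deep and 728 mm tall, stand 746 mm apart (outside-to-outside). Between them sit 3 shelves, each 20 mm thick and 210 mm deep, spanning the full gap between the sides. The bottom shelf rests on the floor (its underside at z = 0) and the clear gap between one shelf's top and the next shelf's underside is 294 mm.

C is a box-shaped house frame (walls only): outside footprint 3970×2920 mm, wall height 2530 mm, wall thickness 125 mm. The two y-facing walls run the full x-width; the two x-facing walls fit between the inner faces of the y-facing walls.

The bookshelf is on top of the table. The house frame is on the floor beside the table on its −x side.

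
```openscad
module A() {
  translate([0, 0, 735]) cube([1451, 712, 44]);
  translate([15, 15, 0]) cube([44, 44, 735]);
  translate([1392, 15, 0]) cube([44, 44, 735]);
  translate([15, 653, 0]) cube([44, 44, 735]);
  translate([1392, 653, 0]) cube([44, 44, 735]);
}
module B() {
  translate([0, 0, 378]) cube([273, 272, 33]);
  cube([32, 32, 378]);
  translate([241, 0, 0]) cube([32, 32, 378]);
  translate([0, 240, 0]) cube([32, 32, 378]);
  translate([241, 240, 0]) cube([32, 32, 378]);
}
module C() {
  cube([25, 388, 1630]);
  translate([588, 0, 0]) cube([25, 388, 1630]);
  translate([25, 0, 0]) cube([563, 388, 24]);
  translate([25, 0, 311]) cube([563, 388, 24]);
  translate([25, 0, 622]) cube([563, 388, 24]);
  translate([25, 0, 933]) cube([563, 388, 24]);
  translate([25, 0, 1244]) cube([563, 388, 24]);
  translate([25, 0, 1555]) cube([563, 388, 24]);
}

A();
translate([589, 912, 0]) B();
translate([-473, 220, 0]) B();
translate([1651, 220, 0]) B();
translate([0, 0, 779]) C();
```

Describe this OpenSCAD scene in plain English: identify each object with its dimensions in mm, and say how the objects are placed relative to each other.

A is a rectangular dining table. The top is 1451×712×44 mm with its upper surface at z = 779 mm. It stands on four 44×44 mm square legs, each inset 15 mm from the nearest pair of top edges, running from the floor to the underside of the top.

B is a simple wooden stool: a rectangular seat 273 mm (x) by 272 mm (y), 33 mm thick, top face at z = 411 mm, on four square legs, each 32×32 mm in cross-section. The legs rest on z = 0, each flush with a corner of the seat.

C is a bookshelf 613 mm wide overall, 388 mm deep and 1630 mm tall. The two sides are 25 mm thick vertical panels. 6 horizontal shelves of 24 mm thickness span between the inner faces of the sides; the lowest shelf sits on the floor and shelves are stacked with a clear vertical gap of 287 mm between each pair.

Three stools sit around the table at the +y, −x, +x sides. The bookshelf is on top of the table.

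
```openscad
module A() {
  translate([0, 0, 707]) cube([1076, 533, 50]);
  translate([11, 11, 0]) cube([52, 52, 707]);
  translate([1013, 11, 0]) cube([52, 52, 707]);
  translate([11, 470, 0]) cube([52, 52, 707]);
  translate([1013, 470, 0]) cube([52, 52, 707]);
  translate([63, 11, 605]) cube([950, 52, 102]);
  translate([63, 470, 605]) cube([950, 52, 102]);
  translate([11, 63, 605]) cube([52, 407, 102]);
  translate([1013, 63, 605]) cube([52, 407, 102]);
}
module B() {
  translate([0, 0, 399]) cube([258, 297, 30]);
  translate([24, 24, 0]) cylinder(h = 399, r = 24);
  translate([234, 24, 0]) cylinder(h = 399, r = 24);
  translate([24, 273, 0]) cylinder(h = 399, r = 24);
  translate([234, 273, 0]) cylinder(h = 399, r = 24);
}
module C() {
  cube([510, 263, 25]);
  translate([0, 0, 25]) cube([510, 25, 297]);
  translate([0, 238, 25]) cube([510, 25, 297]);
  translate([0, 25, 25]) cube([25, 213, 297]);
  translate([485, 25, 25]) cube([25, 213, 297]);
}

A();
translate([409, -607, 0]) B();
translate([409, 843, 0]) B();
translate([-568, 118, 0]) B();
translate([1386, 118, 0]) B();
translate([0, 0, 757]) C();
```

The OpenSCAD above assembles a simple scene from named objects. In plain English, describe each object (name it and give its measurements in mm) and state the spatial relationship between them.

A is a rectangular dining table. The top is 1076×533×50 mm with its upper surface at z = 757 mm. It stands on four 52×52 mm square legs, each inset 11 mm from the nearest pair of top edges, running from the floor to the underside of the top. Four apron rails, 52 mm thick and 102 mm tall, run between adjacent legs with their top edges flush with the underside of the top and their outer faces flush with the legs' outer faces.

B is a simple wooden stool: a rectangular seat 258 mm (x) by 297 mm (y), 30 mm thick, top face at z = 429 mm, on four round legs, each 48 mm in diameter. The legs rest on z = 0, each leg's axis is inset half a diameter from the nearest pair of seat edges (so the leg's bounding box is flush with the corner).

C is an open storage box with external size 510×263×322 mm and wall thickness 25 mm (the base is also 25 mm thick). The base covers the whole footprint; the four walls stand on the base, with the y-facing walls full-width and the x-facing walls fitting between their inner faces.

Four stools sit around the table at the −y, +y, −x, +x sides. The open box is on top of the table.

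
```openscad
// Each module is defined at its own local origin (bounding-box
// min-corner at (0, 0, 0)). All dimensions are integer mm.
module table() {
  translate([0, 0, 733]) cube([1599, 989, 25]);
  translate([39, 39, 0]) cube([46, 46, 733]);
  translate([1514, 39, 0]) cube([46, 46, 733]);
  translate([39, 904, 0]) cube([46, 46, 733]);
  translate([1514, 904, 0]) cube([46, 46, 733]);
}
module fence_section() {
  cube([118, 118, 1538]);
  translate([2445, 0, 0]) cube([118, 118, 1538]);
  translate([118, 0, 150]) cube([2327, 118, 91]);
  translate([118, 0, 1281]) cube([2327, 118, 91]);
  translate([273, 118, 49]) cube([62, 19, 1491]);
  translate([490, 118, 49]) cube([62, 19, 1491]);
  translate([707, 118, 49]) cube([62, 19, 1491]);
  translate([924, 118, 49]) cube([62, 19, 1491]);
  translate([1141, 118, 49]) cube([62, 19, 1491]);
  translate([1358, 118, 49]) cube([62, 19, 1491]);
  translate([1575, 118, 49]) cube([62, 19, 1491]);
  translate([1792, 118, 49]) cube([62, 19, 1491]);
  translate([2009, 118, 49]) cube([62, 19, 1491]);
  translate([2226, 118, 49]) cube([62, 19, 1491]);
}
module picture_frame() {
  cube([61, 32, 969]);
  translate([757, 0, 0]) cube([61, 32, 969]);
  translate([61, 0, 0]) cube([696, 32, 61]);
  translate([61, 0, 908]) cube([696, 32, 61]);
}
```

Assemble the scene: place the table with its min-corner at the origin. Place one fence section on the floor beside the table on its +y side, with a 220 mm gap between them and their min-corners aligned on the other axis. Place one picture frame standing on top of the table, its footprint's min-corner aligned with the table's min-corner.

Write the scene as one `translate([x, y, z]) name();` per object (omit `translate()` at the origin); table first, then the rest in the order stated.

table();
translate([0, 1209, 0]) fence_section();
translate([0, 0, 758]) picture_frame();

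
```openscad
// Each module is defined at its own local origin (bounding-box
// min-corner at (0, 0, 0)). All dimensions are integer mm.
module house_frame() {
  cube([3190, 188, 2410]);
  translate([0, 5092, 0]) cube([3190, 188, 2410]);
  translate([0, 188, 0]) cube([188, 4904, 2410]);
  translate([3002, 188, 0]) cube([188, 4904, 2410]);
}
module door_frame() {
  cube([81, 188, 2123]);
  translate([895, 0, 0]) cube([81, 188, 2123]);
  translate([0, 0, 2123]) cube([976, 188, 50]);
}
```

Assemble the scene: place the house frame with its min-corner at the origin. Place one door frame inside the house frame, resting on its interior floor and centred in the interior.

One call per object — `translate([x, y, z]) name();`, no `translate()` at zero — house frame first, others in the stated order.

house_frame();
translate([1107, 2546, 0]) door_frame();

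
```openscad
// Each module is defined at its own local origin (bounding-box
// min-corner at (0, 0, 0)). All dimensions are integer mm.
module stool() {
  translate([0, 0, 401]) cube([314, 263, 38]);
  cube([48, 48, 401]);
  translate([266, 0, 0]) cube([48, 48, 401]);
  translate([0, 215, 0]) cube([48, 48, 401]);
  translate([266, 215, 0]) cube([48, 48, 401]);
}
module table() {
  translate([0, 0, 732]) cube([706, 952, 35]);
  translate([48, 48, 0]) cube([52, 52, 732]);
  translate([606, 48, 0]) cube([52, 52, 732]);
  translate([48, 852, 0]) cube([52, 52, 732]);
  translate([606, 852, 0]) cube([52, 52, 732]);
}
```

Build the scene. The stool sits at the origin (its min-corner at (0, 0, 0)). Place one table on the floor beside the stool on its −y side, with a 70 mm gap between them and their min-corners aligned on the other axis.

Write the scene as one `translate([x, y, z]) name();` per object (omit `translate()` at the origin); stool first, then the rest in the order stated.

stool();
translate([0, -1022, 0]) table();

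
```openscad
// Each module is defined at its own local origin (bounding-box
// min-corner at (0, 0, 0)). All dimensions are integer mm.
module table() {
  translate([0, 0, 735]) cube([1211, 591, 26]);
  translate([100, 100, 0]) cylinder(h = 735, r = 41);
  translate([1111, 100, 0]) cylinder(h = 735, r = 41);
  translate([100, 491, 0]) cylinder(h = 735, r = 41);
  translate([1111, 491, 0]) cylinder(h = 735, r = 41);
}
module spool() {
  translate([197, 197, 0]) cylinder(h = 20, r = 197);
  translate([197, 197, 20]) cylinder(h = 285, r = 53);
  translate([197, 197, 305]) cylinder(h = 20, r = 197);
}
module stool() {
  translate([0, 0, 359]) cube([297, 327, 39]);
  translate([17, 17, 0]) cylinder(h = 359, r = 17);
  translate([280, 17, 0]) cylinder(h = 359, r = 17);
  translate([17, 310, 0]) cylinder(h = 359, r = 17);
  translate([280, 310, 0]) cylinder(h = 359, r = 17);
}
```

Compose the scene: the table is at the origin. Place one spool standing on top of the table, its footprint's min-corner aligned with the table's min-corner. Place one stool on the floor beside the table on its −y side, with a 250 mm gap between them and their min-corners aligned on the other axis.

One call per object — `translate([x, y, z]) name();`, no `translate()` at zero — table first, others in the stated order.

table();
translate([0, 0, 761]) spool();
translate([0, -577, 0]) stool();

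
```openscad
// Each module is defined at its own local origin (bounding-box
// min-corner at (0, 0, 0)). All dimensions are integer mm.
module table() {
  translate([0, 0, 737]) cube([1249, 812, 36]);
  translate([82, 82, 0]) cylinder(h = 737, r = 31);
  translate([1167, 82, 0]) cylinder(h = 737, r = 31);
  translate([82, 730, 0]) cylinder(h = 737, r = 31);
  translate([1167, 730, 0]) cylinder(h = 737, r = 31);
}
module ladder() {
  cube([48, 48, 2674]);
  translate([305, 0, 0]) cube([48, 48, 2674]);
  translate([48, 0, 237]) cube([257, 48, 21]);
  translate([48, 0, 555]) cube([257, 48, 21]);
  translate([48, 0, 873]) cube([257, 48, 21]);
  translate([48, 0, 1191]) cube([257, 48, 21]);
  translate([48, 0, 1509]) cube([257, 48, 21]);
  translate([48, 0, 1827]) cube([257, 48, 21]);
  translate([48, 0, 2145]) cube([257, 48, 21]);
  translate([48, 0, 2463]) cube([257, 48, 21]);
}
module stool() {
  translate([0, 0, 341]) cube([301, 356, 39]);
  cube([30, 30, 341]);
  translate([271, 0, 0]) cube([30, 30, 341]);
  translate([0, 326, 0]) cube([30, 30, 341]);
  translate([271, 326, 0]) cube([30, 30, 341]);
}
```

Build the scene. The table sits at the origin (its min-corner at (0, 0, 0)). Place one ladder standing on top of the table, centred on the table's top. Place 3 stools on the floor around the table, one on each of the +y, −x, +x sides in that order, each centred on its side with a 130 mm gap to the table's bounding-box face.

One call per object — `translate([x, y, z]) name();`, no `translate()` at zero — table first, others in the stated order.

table();
translate([448, 382, 773]) ladder();
translate([474, 942, 0]) stool();
translate([-431, 228, 0]) stool();
translate([1379, 228, 0]) stool();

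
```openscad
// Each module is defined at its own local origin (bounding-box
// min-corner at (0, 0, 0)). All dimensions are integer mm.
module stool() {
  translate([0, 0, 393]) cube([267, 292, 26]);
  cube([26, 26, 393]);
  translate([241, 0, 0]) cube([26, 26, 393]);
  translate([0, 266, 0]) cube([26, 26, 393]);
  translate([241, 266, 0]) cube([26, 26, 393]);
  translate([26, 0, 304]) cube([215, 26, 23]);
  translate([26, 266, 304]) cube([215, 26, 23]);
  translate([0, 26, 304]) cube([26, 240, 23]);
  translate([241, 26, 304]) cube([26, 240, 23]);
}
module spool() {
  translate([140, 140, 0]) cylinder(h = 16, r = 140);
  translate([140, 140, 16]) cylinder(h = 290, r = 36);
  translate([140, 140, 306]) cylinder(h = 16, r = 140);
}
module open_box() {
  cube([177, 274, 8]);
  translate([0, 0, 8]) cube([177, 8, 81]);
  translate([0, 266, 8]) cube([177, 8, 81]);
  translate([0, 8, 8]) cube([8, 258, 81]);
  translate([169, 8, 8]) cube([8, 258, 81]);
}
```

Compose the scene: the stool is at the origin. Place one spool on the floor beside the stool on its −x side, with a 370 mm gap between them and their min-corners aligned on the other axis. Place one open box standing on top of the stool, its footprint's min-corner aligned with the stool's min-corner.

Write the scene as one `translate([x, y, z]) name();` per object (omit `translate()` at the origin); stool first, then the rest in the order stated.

stool();
translate([-650, 0, 0]) spool();
translate([0, 0, 419]) open_box();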